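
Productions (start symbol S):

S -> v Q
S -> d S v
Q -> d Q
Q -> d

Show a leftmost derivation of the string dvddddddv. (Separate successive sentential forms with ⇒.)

S⇒dSv⇒dvQv⇒dvdQv⇒dvddQv⇒dvdddQv⇒dvddddQv⇒dvdddddQv⇒dvddddddv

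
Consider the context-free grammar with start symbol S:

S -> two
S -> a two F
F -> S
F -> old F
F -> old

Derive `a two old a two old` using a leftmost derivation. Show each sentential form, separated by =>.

S => a two F => a two old F => a two old S => a two old a two F => a two old a two old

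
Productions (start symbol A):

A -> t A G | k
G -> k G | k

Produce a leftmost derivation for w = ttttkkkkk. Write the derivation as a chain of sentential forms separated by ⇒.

A ⇒ tAG   [A -> t A G]
tAG ⇒ ttAGG   [A -> t A G]
ttAGG ⇒ tttAGGG   [A -> t A G]
tttAGGG ⇒ ttttAGGGG   [A -> t A G]
ttttAGGGG ⇒ ttttkGGGG   [A -> k]
ttttkGGGG ⇒ ttttkkGGG   [G -> k]
ttttkkGGG ⇒ ttttkkkGG   [G -> k]
ttttkkkGG ⇒ ttttkkkkG   [G -> k]
ttttkkkkG ⇒ ttttkkkkk   [G -> k]

A ⇒ tAG ⇒ ttAGG ⇒ tttAGGG ⇒ ttttAGGGG ⇒ ttttkGGGG ⇒ ttttkkGGG ⇒ ttttkkkGG ⇒ ttttkkkkG ⇒ ttttkkkkk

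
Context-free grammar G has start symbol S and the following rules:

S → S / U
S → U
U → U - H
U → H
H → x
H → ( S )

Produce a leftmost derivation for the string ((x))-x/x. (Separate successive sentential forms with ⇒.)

S ⇒ S/U ⇒ U/U ⇒ U-H/U ⇒ H-H/U ⇒ (S)-H/U ⇒ (U)-H/U ⇒ (H)-H/U ⇒ ((S))-H/U ⇒ ((U))-H/U ⇒ ((H))-H/U ⇒ ((x))-H/U ⇒ ((x))-x/U ⇒ ((x))-x/H ⇒ ((x))-x/x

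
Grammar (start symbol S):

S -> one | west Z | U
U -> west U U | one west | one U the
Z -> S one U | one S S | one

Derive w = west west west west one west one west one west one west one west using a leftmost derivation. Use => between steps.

S => U => west U U => west west U U U => west west west U U U U => west west west west U U U U U => west west west west one west U U U U => west west west west one west one west U U U => west west west west one west one west one west U U => west west west west one west one west one west one west U => west west west west one west one west one west one west one west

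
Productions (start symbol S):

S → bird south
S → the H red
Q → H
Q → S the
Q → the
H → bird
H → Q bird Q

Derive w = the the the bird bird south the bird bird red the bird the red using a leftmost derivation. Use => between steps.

S => the H red   [S → the H red]
the H red => the Q bird Q red   [H → Q bird Q]
the Q bird Q red => the S the bird Q red   [Q → S the]
the S the bird Q red => the the H red the bird Q red   [S → the H red]
the the H red the bird Q red => the the Q bird Q red the bird Q red   [H → Q bird Q]
the the Q bird Q red the bird Q red => the the the bird Q red the bird Q red   [Q → the]
the the the bird Q red the bird Q red => the the the bird H red the bird Q red   [Q → H]
the the the bird H red the bird Q red => the the the bird Q bird Q red the bird Q red   [H → Q bird Q]
the the the bird Q bird Q red the bird Q red => the the the bird S the bird Q red the bird Q red   [Q → S the]
the the the bird S the bird Q red the bird Q red => the the the bird bird south the bird Q red the bird Q red   [S → bird south]
the the the bird bird south the bird Q red the bird Q red => the the the bird bird south the bird H red the bird Q red   [Q → H]
the the the bird bird south the bird H red the bird Q red => the the the bird bird south the bird bird red the bird Q red   [H → bird]
the the the bird bird south the bird bird red the bird Q red => the the the bird bird south the bird bird red the bird the red   [Q → the]

S => the H red => the Q bird Q red => the S the bird Q red => the the H red the bird Q red => the the Q bird Q red the bird Q red => the the the bird Q red the bird Q red => the the the bird H red the bird Q red => the the the bird Q bird Q red the bird Q red => the the the bird S the bird Q red the bird Q red => the the the bird bird south the bird Q red the bird Q red => the the the bird bird south the bird H red the bird Q red => the the the bird bird south the bird bird red the bird Q red => the the the bird bird south the bird bird red the bird the red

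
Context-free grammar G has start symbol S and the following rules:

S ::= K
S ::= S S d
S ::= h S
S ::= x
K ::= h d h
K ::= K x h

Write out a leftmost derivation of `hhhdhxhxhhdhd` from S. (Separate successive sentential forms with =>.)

S => hS   [S ::= h S]
hS => hhS   [S ::= h S]
hhS => hhSSd   [S ::= S S d]
hhSSd => hhKSd   [S ::= K]
hhKSd => hhKxhSd   [K ::= K x h]
hhKxhSd => hhKxhxhSd   [K ::= K x h]
hhKxhxhSd => hhhdhxhxhSd   [K ::= h d h]
hhhdhxhxhSd => hhhdhxhxhKd   [S ::= K]
hhhdhxhxhKd => hhhdhxhxhhdhd   [K ::= h d h]

S => hS => hhS => hhSSd => hhKSd => hhKxhSd => hhKxhxhSd => hhhdhxhxhSd => hhhdhxhxhKd => hhhdhxhxhhdhd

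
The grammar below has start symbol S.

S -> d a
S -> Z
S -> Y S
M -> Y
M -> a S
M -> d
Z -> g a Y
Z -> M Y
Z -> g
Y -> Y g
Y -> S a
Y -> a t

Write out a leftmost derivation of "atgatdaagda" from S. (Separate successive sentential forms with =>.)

S=>YS=>YgS=>SagS=>YSagS=>YgSagS=>atgSagS=>atgYSagS=>atgatSagS=>atgatdaagS=>atgatdaagda

S => YS   [S -> Y S]
YS => YgS   [Y -> Y g]
YgS => SagS   [Y -> S a]
SagS => YSagS   [S -> Y S]
YSagS => YgSagS   [Y -> Y g]
YgSagS => atgSagS   [Y -> a t]
atgSagS => atgYSagS   [S -> Y S]
atgYSagS => atgatSagS   [Y -> a t]
atgatSagS => atgatdaagS   [S -> d a]
atgatdaagS => atgatdaagda   [S -> d a]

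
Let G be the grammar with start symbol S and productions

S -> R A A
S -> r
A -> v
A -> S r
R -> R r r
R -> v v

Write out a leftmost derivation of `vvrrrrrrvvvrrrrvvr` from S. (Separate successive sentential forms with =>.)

S => RAA => RrrAA => RrrrrAA => RrrrrrrAA => vvrrrrrrAA => vvrrrrrrvA => vvrrrrrrvSr => vvrrrrrrvRAAr => vvrrrrrrvRrrAAr => vvrrrrrrvRrrrrAAr => vvrrrrrrvvvrrrrAAr => vvrrrrrrvvvrrrrvAr => vvrrrrrrvvvrrrrvvr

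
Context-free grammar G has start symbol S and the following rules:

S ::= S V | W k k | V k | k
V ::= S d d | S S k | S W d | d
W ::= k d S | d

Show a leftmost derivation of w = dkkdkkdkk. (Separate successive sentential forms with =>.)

S => SV   [S ::= S V]
SV => WkkV   [S ::= W k k]
WkkV => dkkV   [W ::= d]
dkkV => dkkSSk   [V ::= S S k]
dkkSSk => dkkSVSk   [S ::= S V]
dkkSVSk => dkkWkkVSk   [S ::= W k k]
dkkWkkVSk => dkkdkkVSk   [W ::= d]
dkkdkkVSk => dkkdkkdSk   [V ::= d]
dkkdkkdSk => dkkdkkdkk   [S ::= k]

S => SV => WkkV => dkkV => dkkSSk => dkkSVSk => dkkWkkVSk => dkkdkkVSk => dkkdkkdSk => dkkdkkdkk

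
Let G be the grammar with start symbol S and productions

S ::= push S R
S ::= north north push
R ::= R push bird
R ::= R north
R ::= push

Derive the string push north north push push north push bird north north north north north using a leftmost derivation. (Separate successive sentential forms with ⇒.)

S ⇒ push S R   [S ::= push S R]
push S R ⇒ push north north push R   [S ::= north north push]
push north north push R ⇒ push north north push R north   [R ::= R north]
push north north push R north ⇒ push north north push R north north   [R ::= R north]
push north north push R north north ⇒ push north north push R north north north   [R ::= R north]
push north north push R north north north ⇒ push north north push R north north north north   [R ::= R north]
push north north push R north north north north ⇒ push north north push R north north north north north   [R ::= R north]
push north north push R north north north north north ⇒ push north north push R push bird north north north north north   [R ::= R push bird]
push north north push R push bird north north north north north ⇒ push north north push R north push bird north north north north north   [R ::= R north]
push north north push R north push bird north north north north north ⇒ push north north push push north push bird north north north north north   [R ::= push]

S ⇒ push S R ⇒ push north north push R ⇒ push north north push R north ⇒ push north north push R north north ⇒ push north north push R north north north ⇒ push north north push R north north north north ⇒ push north north push R north north north north north ⇒ push north north push R push bird north north north north north ⇒ push north north push R north push bird north north north north north ⇒ push north north push push north push bird north north north north north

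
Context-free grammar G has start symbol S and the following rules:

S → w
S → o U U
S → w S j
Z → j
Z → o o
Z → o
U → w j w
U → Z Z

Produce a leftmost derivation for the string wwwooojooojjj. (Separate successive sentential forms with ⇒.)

S ⇒ wSj ⇒ wwSjj ⇒ wwwSjjj ⇒ wwwoUUjjj ⇒ wwwoZZUjjj ⇒ wwwoooZUjjj ⇒ wwwooojUjjj ⇒ wwwooojZZjjj ⇒ wwwooojooZjjj ⇒ wwwooojooojjj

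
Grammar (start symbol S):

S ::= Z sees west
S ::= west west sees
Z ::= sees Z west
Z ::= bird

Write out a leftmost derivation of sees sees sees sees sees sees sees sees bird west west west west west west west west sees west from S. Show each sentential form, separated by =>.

S => Z sees west   [S ::= Z sees west]
Z sees west => sees Z west sees west   [Z ::= sees Z west]
sees Z west sees west => sees sees Z west west sees west   [Z ::= sees Z west]
sees sees Z west west sees west => sees sees sees Z west west west sees west   [Z ::= sees Z west]
sees sees sees Z west west west sees west => sees sees sees sees Z west west west west sees west   [Z ::= sees Z west]
sees sees sees sees Z west west west west sees west => sees sees sees sees sees Z west west west west west sees west   [Z ::= sees Z west]
sees sees sees sees sees Z west west west west west sees west => sees sees sees sees sees sees Z west west west west west west sees west   [Z ::= sees Z west]
sees sees sees sees sees sees Z west west west west west west sees west => sees sees sees sees sees sees sees Z west west west west west west west sees west   [Z ::= sees Z west]
sees sees sees sees sees sees sees Z west west west west west west west sees west => sees sees sees sees sees sees sees sees Z west west west west west west west west sees west   [Z ::= sees Z west]
sees sees sees sees sees sees sees sees Z west west west west west west west west sees west => sees sees sees sees sees sees sees sees bird west west west west west west west west sees west   [Z ::= bird]

S => Z sees west => sees Z west sees west => sees sees Z west west sees west => sees sees sees Z west west west sees west => sees sees sees sees Z west west west west sees west => sees sees sees sees sees Z west west west west west sees west => sees sees sees sees sees sees Z west west west west west west sees west => sees sees sees sees sees sees sees Z west west west west west west west sees west => sees sees sees sees sees sees sees sees Z west west west west west west west west sees west => sees sees sees sees sees sees sees sees bird west west west west west west west west sees west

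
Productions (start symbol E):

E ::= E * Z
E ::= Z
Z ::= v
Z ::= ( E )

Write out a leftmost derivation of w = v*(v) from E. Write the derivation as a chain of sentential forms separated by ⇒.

E ⇒ E*Z ⇒ Z*Z ⇒ v*Z ⇒ v*(E) ⇒ v*(Z) ⇒ v*(v)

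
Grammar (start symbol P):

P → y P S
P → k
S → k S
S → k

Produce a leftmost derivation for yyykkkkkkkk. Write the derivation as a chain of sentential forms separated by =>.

P => yPS => yyPSS => yyyPSSS => yyykSSS => yyykkSSS => yyykkkSS => yyykkkkSS => yyykkkkkSS => yyykkkkkkSS => yyykkkkkkkS => yyykkkkkkkk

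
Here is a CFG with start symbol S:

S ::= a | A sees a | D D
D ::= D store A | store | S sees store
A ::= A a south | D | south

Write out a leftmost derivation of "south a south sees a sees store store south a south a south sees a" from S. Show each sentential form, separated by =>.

S => A sees a => D sees a => D store A sees a => S sees store store A sees a => A sees a sees store store A sees a => A a south sees a sees store store A sees a => south a south sees a sees store store A sees a => south a south sees a sees store store A a south sees a => south a south sees a sees store store A a south a south sees a => south a south sees a sees store store south a south a south sees a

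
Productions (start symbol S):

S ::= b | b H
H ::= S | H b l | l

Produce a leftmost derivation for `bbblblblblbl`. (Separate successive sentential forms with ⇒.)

S ⇒ bH ⇒ bHbl ⇒ bHblbl ⇒ bHblblbl ⇒ bHblblblbl ⇒ bHblblblblbl ⇒ bSblblblblbl ⇒ bbblblblblbl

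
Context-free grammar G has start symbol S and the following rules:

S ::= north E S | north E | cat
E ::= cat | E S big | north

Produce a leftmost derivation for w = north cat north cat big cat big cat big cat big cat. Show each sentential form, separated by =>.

S => north E S => north E S big S => north E S big S big S => north E S big S big S big S => north E S big S big S big S big S => north cat S big S big S big S big S => north cat north E big S big S big S big S => north cat north cat big S big S big S big S => north cat north cat big cat big S big S big S => north cat north cat big cat big cat big S big S => north cat north cat big cat big cat big cat big S => north cat north cat big cat big cat big cat big cat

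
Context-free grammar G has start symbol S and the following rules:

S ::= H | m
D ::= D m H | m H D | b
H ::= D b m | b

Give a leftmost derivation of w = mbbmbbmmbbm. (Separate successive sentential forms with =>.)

S => H   [S ::= H]
H => Dbm   [H ::= D b m]
Dbm => DmHbm   [D ::= D m H]
DmHbm => mHDmHbm   [D ::= m H D]
mHDmHbm => mbDmHbm   [H ::= b]
mbDmHbm => mbDmHmHbm   [D ::= D m H]
mbDmHmHbm => mbbmHmHbm   [D ::= b]
mbbmHmHbm => mbbmDbmmHbm   [H ::= D b m]
mbbmDbmmHbm => mbbmbbmmHbm   [D ::= b]
mbbmbbmmHbm => mbbmbbmmbbm   [H ::= b]

S => H => Dbm => DmHbm => mHDmHbm => mbDmHbm => mbDmHmHbm => mbbmHmHbm => mbbmDbmmHbm => mbbmbbmmHbm => mbbmbbmmbbm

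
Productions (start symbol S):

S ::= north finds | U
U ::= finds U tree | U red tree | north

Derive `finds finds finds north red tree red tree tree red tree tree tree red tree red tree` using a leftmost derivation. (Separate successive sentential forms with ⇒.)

S ⇒ U ⇒ U red tree ⇒ U red tree red tree ⇒ finds U tree red tree red tree ⇒ finds finds U tree tree red tree red tree ⇒ finds finds U red tree tree tree red tree red tree ⇒ finds finds finds U tree red tree tree tree red tree red tree ⇒ finds finds finds U red tree tree red tree tree tree red tree red tree ⇒ finds finds finds U red tree red tree tree red tree tree tree red tree red tree ⇒ finds finds finds north red tree red tree tree red tree tree tree red tree red tree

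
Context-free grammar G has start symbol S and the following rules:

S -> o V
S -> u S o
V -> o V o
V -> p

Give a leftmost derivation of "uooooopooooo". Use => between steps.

S => uSo   [S -> u S o]
uSo => uoVo   [S -> o V]
uoVo => uooVoo   [V -> o V o]
uooVoo => uoooVooo   [V -> o V o]
uoooVooo => uooooVoooo   [V -> o V o]
uooooVoooo => uoooooVooooo   [V -> o V o]
uoooooVooooo => uooooopooooo   [V -> p]

S => uSo => uoVo => uooVoo => uoooVooo => uooooVoooo => uoooooVooooo => uooooopooooo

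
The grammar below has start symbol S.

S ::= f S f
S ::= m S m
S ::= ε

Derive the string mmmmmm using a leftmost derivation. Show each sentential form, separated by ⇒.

S⇒mSm⇒mmSmm⇒mmmSmmm⇒mmmmmm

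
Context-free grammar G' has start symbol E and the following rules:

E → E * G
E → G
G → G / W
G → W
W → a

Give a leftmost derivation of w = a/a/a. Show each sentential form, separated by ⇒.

E ⇒ G ⇒ G/W ⇒ G/W/W ⇒ W/W/W ⇒ a/W/W ⇒ a/a/W ⇒ a/a/a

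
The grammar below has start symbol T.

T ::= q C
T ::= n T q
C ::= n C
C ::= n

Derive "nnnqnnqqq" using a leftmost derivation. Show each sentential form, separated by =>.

T => nTq   [T ::= n T q]
nTq => nnTqq   [T ::= n T q]
nnTqq => nnnTqqq   [T ::= n T q]
nnnTqqq => nnnqCqqq   [T ::= q C]
nnnqCqqq => nnnqnCqqq   [C ::= n C]
nnnqnCqqq => nnnqnnqqq   [C ::= n]

T => nTq => nnTqq => nnnTqqq => nnnqCqqq => nnnqnCqqq => nnnqnnqqq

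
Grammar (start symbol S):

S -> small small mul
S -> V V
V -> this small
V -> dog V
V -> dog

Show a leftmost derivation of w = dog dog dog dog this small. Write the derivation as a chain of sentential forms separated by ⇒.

S ⇒ V V ⇒ dog V ⇒ dog dog V ⇒ dog dog dog V ⇒ dog dog dog dog V ⇒ dog dog dog dog this small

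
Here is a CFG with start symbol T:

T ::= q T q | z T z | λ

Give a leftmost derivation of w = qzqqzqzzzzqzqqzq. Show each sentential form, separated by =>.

T => qTq => qzTzq => qzqTqzq => qzqqTqqzq => qzqqzTzqqzq => qzqqzqTqzqqzq => qzqqzqzTzqzqqzq => qzqqzqzzTzzqzqqzq => qzqqzqzzzzqzqqzq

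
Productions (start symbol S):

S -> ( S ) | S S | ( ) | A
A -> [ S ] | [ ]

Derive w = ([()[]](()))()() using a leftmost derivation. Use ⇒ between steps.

S ⇒ SS ⇒ SSS ⇒ (S)SS ⇒ (SS)SS ⇒ (AS)SS ⇒ ([S]S)SS ⇒ ([SS]S)SS ⇒ ([()S]S)SS ⇒ ([()A]S)SS ⇒ ([()[]]S)SS ⇒ ([()[]](S))SS ⇒ ([()[]](()))SS ⇒ ([()[]](()))()S ⇒ ([()[]](()))()()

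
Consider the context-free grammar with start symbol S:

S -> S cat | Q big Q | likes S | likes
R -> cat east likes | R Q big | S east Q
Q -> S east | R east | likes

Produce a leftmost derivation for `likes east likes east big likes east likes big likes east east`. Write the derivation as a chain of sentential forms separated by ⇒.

S ⇒ Q big Q ⇒ R east big Q ⇒ S east Q east big Q ⇒ likes east Q east big Q ⇒ likes east likes east big Q ⇒ likes east likes east big R east ⇒ likes east likes east big S east Q east ⇒ likes east likes east big likes east Q east ⇒ likes east likes east big likes east S east east ⇒ likes east likes east big likes east Q big Q east east ⇒ likes east likes east big likes east likes big Q east east ⇒ likes east likes east big likes east likes big likes east east

S ⇒ Q big Q   [S -> Q big Q]
Q big Q ⇒ R east big Q   [Q -> R east]
R east big Q ⇒ S east Q east big Q   [R -> S east Q]
S east Q east big Q ⇒ likes east Q east big Q   [S -> likes]
likes east Q east big Q ⇒ likes east likes east big Q   [Q -> likes]
likes east likes east big Q ⇒ likes east likes east big R east   [Q -> R east]
likes east likes east big R east ⇒ likes east likes east big S east Q east   [R -> S east Q]
likes east likes east big S east Q east ⇒ likes east likes east big likes east Q east   [S -> likes]
likes east likes east big likes east Q east ⇒ likes east likes east big likes east S east east   [Q -> S east]
likes east likes east big likes east S east east ⇒ likes east likes east big likes east Q big Q east east   [S -> Q big Q]
likes east likes east big likes east Q big Q east east ⇒ likes east likes east big likes east likes big Q east east   [Q -> likes]
likes east likes east big likes east likes big Q east east ⇒ likes east likes east big likes east likes big likes east east   [Q -> likes]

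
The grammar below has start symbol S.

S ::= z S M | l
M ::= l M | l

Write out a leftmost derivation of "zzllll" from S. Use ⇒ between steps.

S ⇒ zSM ⇒ zzSMM ⇒ zzlMM ⇒ zzllM ⇒ zzlllM ⇒ zzllll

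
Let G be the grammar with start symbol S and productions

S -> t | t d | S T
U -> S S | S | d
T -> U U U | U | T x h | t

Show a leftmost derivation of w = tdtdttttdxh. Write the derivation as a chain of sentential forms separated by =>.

S=>ST=>tdT=>tdTxh=>tdUUUxh=>tdSSUUxh=>tdtdSUUxh=>tdtdtUUxh=>tdtdtSSUxh=>tdtdttSUxh=>tdtdtttUxh=>tdtdtttSxh=>tdtdttttdxh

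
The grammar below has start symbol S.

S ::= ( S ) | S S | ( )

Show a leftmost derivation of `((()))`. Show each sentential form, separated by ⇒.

S ⇒ (S) ⇒ ((S)) ⇒ ((()))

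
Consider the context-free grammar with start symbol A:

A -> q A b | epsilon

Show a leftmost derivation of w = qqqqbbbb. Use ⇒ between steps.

A ⇒ qAb ⇒ qqAbb ⇒ qqqAbbb ⇒ qqqqAbbbb ⇒ qqqqbbbb

A ⇒ qAb   [A -> q A b]
qAb ⇒ qqAbb   [A -> q A b]
qqAbb ⇒ qqqAbbb   [A -> q A b]
qqqAbbb ⇒ qqqqAbbbb   [A -> q A b]
qqqqAbbbb ⇒ qqqqbbbb   [A -> epsilon]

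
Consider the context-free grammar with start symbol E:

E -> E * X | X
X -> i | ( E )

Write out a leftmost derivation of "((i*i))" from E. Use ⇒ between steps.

E ⇒ X ⇒ (E) ⇒ (X) ⇒ ((E)) ⇒ ((E*X)) ⇒ ((X*X)) ⇒ ((i*X)) ⇒ ((i*i))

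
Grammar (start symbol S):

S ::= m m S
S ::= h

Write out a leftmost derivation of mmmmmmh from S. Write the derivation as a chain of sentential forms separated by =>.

S=>mmS=>mmmmS=>mmmmmmS=>mmmmmmh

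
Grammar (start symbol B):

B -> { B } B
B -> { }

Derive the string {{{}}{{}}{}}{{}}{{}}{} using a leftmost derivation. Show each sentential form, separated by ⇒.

B ⇒ {B}B   [B -> { B } B]
{B}B ⇒ {{B}B}B   [B -> { B } B]
{{B}B}B ⇒ {{{}}B}B   [B -> { }]
{{{}}B}B ⇒ {{{}}{B}B}B   [B -> { B } B]
{{{}}{B}B}B ⇒ {{{}}{{}}B}B   [B -> { }]
{{{}}{{}}B}B ⇒ {{{}}{{}}{}}B   [B -> { }]
{{{}}{{}}{}}B ⇒ {{{}}{{}}{}}{B}B   [B -> { B } B]
{{{}}{{}}{}}{B}B ⇒ {{{}}{{}}{}}{{}}B   [B -> { }]
{{{}}{{}}{}}{{}}B ⇒ {{{}}{{}}{}}{{}}{B}B   [B -> { B } B]
{{{}}{{}}{}}{{}}{B}B ⇒ {{{}}{{}}{}}{{}}{{}}B   [B -> { }]
{{{}}{{}}{}}{{}}{{}}B ⇒ {{{}}{{}}{}}{{}}{{}}{}   [B -> { }]

B ⇒ {B}B ⇒ {{B}B}B ⇒ {{{}}B}B ⇒ {{{}}{B}B}B ⇒ {{{}}{{}}B}B ⇒ {{{}}{{}}{}}B ⇒ {{{}}{{}}{}}{B}B ⇒ {{{}}{{}}{}}{{}}B ⇒ {{{}}{{}}{}}{{}}{B}B ⇒ {{{}}{{}}{}}{{}}{{}}B ⇒ {{{}}{{}}{}}{{}}{{}}{}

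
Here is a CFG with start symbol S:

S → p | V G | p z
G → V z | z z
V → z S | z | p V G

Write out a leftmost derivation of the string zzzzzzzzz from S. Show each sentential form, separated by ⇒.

S ⇒ VG ⇒ zSG ⇒ zVGG ⇒ zzSGG ⇒ zzVGGG ⇒ zzzGGG ⇒ zzzzzGG ⇒ zzzzzVzG ⇒ zzzzzzzG ⇒ zzzzzzzzz

S ⇒ VG   [S → V G]
VG ⇒ zSG   [V → z S]
zSG ⇒ zVGG   [S → V G]
zVGG ⇒ zzSGG   [V → z S]
zzSGG ⇒ zzVGGG   [S → V G]
zzVGGG ⇒ zzzGGG   [V → z]
zzzGGG ⇒ zzzzzGG   [G → z z]
zzzzzGG ⇒ zzzzzVzG   [G → V z]
zzzzzVzG ⇒ zzzzzzzG   [V → z]
zzzzzzzG ⇒ zzzzzzzzz   [G → z z]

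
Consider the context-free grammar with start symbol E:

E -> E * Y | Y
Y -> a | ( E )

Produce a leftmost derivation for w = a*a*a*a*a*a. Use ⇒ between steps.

E ⇒ E*Y ⇒ E*Y*Y ⇒ E*Y*Y*Y ⇒ E*Y*Y*Y*Y ⇒ E*Y*Y*Y*Y*Y ⇒ Y*Y*Y*Y*Y*Y ⇒ a*Y*Y*Y*Y*Y ⇒ a*a*Y*Y*Y*Y ⇒ a*a*a*Y*Y*Y ⇒ a*a*a*a*Y*Y ⇒ a*a*a*a*a*Y ⇒ a*a*a*a*a*a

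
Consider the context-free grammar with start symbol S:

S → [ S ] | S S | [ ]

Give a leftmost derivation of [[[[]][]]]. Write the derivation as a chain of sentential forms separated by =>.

S => [S]   [S → [ S ]]
[S] => [[S]]   [S → [ S ]]
[[S]] => [[SS]]   [S → S S]
[[SS]] => [[[S]S]]   [S → [ S ]]
[[[S]S]] => [[[[]]S]]   [S → [ ]]
[[[[]]S]] => [[[[]][]]]   [S → [ ]]

S => [S] => [[S]] => [[SS]] => [[[S]S]] => [[[[]]S]] => [[[[]][]]]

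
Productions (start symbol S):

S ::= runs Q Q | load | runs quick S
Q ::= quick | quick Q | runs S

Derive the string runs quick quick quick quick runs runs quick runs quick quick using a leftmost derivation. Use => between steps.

S => runs Q Q => runs quick Q Q => runs quick quick Q Q => runs quick quick quick Q Q => runs quick quick quick quick Q => runs quick quick quick quick runs S => runs quick quick quick quick runs runs quick S => runs quick quick quick quick runs runs quick runs Q Q => runs quick quick quick quick runs runs quick runs quick Q => runs quick quick quick quick runs runs quick runs quick quick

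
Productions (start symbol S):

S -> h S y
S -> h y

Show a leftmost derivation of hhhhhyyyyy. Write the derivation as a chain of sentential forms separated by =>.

S => hSy => hhSyy => hhhSyyy => hhhhSyyyy => hhhhhyyyyy

S => hSy   [S -> h S y]
hSy => hhSyy   [S -> h S y]
hhSyy => hhhSyyy   [S -> h S y]
hhhSyyy => hhhhSyyyy   [S -> h S y]
hhhhSyyyy => hhhhhyyyyy   [S -> h y]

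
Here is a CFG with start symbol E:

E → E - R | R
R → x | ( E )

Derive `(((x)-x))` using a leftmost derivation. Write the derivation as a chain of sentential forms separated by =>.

E=>R=>(E)=>(R)=>((E))=>((E-R))=>((R-R))=>(((E)-R))=>(((R)-R))=>(((x)-R))=>(((x)-x))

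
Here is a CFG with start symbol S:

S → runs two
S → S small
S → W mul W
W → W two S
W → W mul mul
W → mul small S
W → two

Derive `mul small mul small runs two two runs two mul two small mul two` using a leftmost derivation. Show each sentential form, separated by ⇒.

S ⇒ W mul W ⇒ mul small S mul W ⇒ mul small S small mul W ⇒ mul small W mul W small mul W ⇒ mul small W two S mul W small mul W ⇒ mul small mul small S two S mul W small mul W ⇒ mul small mul small runs two two S mul W small mul W ⇒ mul small mul small runs two two runs two mul W small mul W ⇒ mul small mul small runs two two runs two mul two small mul W ⇒ mul small mul small runs two two runs two mul two small mul two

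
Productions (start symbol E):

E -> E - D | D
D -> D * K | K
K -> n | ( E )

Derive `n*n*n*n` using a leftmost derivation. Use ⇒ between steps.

E ⇒ D   [E -> D]
D ⇒ D*K   [D -> D * K]
D*K ⇒ D*K*K   [D -> D * K]
D*K*K ⇒ D*K*K*K   [D -> D * K]
D*K*K*K ⇒ K*K*K*K   [D -> K]
K*K*K*K ⇒ n*K*K*K   [K -> n]
n*K*K*K ⇒ n*n*K*K   [K -> n]
n*n*K*K ⇒ n*n*n*K   [K -> n]
n*n*n*K ⇒ n*n*n*n   [K -> n]

E ⇒ D ⇒ D*K ⇒ D*K*K ⇒ D*K*K*K ⇒ K*K*K*K ⇒ n*K*K*K ⇒ n*n*K*K ⇒ n*n*n*K ⇒ n*n*n*n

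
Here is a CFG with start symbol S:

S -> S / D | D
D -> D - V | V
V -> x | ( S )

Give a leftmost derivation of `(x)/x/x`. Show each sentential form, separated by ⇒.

S ⇒ S/D ⇒ S/D/D ⇒ D/D/D ⇒ V/D/D ⇒ (S)/D/D ⇒ (D)/D/D ⇒ (V)/D/D ⇒ (x)/D/D ⇒ (x)/V/D ⇒ (x)/x/D ⇒ (x)/x/V ⇒ (x)/x/x

S ⇒ S/D   [S -> S / D]
S/D ⇒ S/D/D   [S -> S / D]
S/D/D ⇒ D/D/D   [S -> D]
D/D/D ⇒ V/D/D   [D -> V]
V/D/D ⇒ (S)/D/D   [V -> ( S )]
(S)/D/D ⇒ (D)/D/D   [S -> D]
(D)/D/D ⇒ (V)/D/D   [D -> V]
(V)/D/D ⇒ (x)/D/D   [V -> x]
(x)/D/D ⇒ (x)/V/D   [D -> V]
(x)/V/D ⇒ (x)/x/D   [V -> x]
(x)/x/D ⇒ (x)/x/V   [D -> V]
(x)/x/V ⇒ (x)/x/x   [V -> x]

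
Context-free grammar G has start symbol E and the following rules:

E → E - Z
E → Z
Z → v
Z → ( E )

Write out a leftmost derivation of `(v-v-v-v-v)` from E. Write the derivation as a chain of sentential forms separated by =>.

E => Z => (E) => (E-Z) => (E-Z-Z) => (E-Z-Z-Z) => (E-Z-Z-Z-Z) => (Z-Z-Z-Z-Z) => (v-Z-Z-Z-Z) => (v-v-Z-Z-Z) => (v-v-v-Z-Z) => (v-v-v-v-Z) => (v-v-v-v-v)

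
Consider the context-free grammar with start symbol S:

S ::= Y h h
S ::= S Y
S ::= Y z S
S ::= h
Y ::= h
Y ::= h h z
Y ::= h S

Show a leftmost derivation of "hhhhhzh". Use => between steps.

S=>SY=>SYY=>YhhYY=>hhhYY=>hhhhhzY=>hhhhhzh

S => SY   [S ::= S Y]
SY => SYY   [S ::= S Y]
SYY => YhhYY   [S ::= Y h h]
YhhYY => hhhYY   [Y ::= h]
hhhYY => hhhhhzY   [Y ::= h h z]
hhhhhzY => hhhhhzh   [Y ::= h]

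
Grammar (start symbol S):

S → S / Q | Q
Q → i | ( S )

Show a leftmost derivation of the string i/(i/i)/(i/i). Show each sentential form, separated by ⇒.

S ⇒ S/Q   [S → S / Q]
S/Q ⇒ S/Q/Q   [S → S / Q]
S/Q/Q ⇒ Q/Q/Q   [S → Q]
Q/Q/Q ⇒ i/Q/Q   [Q → i]
i/Q/Q ⇒ i/(S)/Q   [Q → ( S )]
i/(S)/Q ⇒ i/(S/Q)/Q   [S → S / Q]
i/(S/Q)/Q ⇒ i/(Q/Q)/Q   [S → Q]
i/(Q/Q)/Q ⇒ i/(i/Q)/Q   [Q → i]
i/(i/Q)/Q ⇒ i/(i/i)/Q   [Q → i]
i/(i/i)/Q ⇒ i/(i/i)/(S)   [Q → ( S )]
i/(i/i)/(S) ⇒ i/(i/i)/(S/Q)   [S → S / Q]
i/(i/i)/(S/Q) ⇒ i/(i/i)/(Q/Q)   [S → Q]
i/(i/i)/(Q/Q) ⇒ i/(i/i)/(i/Q)   [Q → i]
i/(i/i)/(i/Q) ⇒ i/(i/i)/(i/i)   [Q → i]

S⇒S/Q⇒S/Q/Q⇒Q/Q/Q⇒i/Q/Q⇒i/(S)/Q⇒i/(S/Q)/Q⇒i/(Q/Q)/Q⇒i/(i/Q)/Q⇒i/(i/i)/Q⇒i/(i/i)/(S)⇒i/(i/i)/(S/Q)⇒i/(i/i)/(Q/Q)⇒i/(i/i)/(i/Q)⇒i/(i/i)/(i/i)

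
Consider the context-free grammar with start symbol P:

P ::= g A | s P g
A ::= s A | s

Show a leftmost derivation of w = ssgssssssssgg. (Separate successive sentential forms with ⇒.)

P ⇒ sPg   [P ::= s P g]
sPg ⇒ ssPgg   [P ::= s P g]
ssPgg ⇒ ssgAgg   [P ::= g A]
ssgAgg ⇒ ssgsAgg   [A ::= s A]
ssgsAgg ⇒ ssgssAgg   [A ::= s A]
ssgssAgg ⇒ ssgsssAgg   [A ::= s A]
ssgsssAgg ⇒ ssgssssAgg   [A ::= s A]
ssgssssAgg ⇒ ssgsssssAgg   [A ::= s A]
ssgsssssAgg ⇒ ssgssssssAgg   [A ::= s A]
ssgssssssAgg ⇒ ssgsssssssAgg   [A ::= s A]
ssgsssssssAgg ⇒ ssgssssssssgg   [A ::= s]

P ⇒ sPg ⇒ ssPgg ⇒ ssgAgg ⇒ ssgsAgg ⇒ ssgssAgg ⇒ ssgsssAgg ⇒ ssgssssAgg ⇒ ssgsssssAgg ⇒ ssgssssssAgg ⇒ ssgsssssssAgg ⇒ ssgssssssssgg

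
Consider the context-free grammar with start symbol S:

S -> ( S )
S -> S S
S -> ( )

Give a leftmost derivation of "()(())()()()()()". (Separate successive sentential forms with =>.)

S => SS   [S -> S S]
SS => SSS   [S -> S S]
SSS => ()SS   [S -> ( )]
()SS => ()SSS   [S -> S S]
()SSS => ()SSSS   [S -> S S]
()SSSS => ()SSSSS   [S -> S S]
()SSSSS => ()SSSSSS   [S -> S S]
()SSSSSS => ()(S)SSSSS   [S -> ( S )]
()(S)SSSSS => ()(())SSSSS   [S -> ( )]
()(())SSSSS => ()(())()SSSS   [S -> ( )]
()(())()SSSS => ()(())()()SSS   [S -> ( )]
()(())()()SSS => ()(())()()()SS   [S -> ( )]
()(())()()()SS => ()(())()()()()S   [S -> ( )]
()(())()()()()S => ()(())()()()()()   [S -> ( )]

S=>SS=>SSS=>()SS=>()SSS=>()SSSS=>()SSSSS=>()SSSSSS=>()(S)SSSSS=>()(())SSSSS=>()(())()SSSS=>()(())()()SSS=>()(())()()()SS=>()(())()()()()S=>()(())()()()()()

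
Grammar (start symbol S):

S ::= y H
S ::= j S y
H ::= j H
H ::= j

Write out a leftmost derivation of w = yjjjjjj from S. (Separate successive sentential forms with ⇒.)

S ⇒ yH ⇒ yjH ⇒ yjjH ⇒ yjjjH ⇒ yjjjjH ⇒ yjjjjjH ⇒ yjjjjjj

S ⇒ yH   [S ::= y H]
yH ⇒ yjH   [H ::= j H]
yjH ⇒ yjjH   [H ::= j H]
yjjH ⇒ yjjjH   [H ::= j H]
yjjjH ⇒ yjjjjH   [H ::= j H]
yjjjjH ⇒ yjjjjjH   [H ::= j H]
yjjjjjH ⇒ yjjjjjj   [H ::= j]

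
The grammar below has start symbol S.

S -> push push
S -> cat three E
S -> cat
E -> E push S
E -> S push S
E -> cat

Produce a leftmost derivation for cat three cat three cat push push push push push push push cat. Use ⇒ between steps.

S ⇒ cat three E ⇒ cat three E push S ⇒ cat three E push S push S ⇒ cat three S push S push S push S ⇒ cat three cat three E push S push S push S ⇒ cat three cat three cat push S push S push S ⇒ cat three cat three cat push push push push S push S ⇒ cat three cat three cat push push push push push push push S ⇒ cat three cat three cat push push push push push push push cat

S ⇒ cat three E   [S -> cat three E]
cat three E ⇒ cat three E push S   [E -> E push S]
cat three E push S ⇒ cat three E push S push S   [E -> E push S]
cat three E push S push S ⇒ cat three S push S push S push S   [E -> S push S]
cat three S push S push S push S ⇒ cat three cat three E push S push S push S   [S -> cat three E]
cat three cat three E push S push S push S ⇒ cat three cat three cat push S push S push S   [E -> cat]
cat three cat three cat push S push S push S ⇒ cat three cat three cat push push push push S push S   [S -> push push]
cat three cat three cat push push push push S push S ⇒ cat three cat three cat push push push push push push push S   [S -> push push]
cat three cat three cat push push push push push push push S ⇒ cat three cat three cat push push push push push push push cat   [S -> cat]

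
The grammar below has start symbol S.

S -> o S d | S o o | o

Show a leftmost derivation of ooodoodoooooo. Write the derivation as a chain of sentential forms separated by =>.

S => Soo   [S -> S o o]
Soo => Soooo   [S -> S o o]
Soooo => Soooooo   [S -> S o o]
Soooooo => oSdoooooo   [S -> o S d]
oSdoooooo => oSoodoooooo   [S -> S o o]
oSoodoooooo => ooSdoodoooooo   [S -> o S d]
ooSdoodoooooo => ooodoodoooooo   [S -> o]

S => Soo => Soooo => Soooooo => oSdoooooo => oSoodoooooo => ooSdoodoooooo => ooodoodoooooo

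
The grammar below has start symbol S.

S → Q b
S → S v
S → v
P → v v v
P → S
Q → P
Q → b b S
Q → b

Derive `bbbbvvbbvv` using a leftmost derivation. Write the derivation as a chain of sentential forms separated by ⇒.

S ⇒ Sv   [S → S v]
Sv ⇒ Svv   [S → S v]
Svv ⇒ Qbvv   [S → Q b]
Qbvv ⇒ bbSbvv   [Q → b b S]
bbSbvv ⇒ bbQbbvv   [S → Q b]
bbQbbvv ⇒ bbbbSbbvv   [Q → b b S]
bbbbSbbvv ⇒ bbbbSvbbvv   [S → S v]
bbbbSvbbvv ⇒ bbbbvvbbvv   [S → v]

S⇒Sv⇒Svv⇒Qbvv⇒bbSbvv⇒bbQbbvv⇒bbbbSbbvv⇒bbbbSvbbvv⇒bbbbvvbbvv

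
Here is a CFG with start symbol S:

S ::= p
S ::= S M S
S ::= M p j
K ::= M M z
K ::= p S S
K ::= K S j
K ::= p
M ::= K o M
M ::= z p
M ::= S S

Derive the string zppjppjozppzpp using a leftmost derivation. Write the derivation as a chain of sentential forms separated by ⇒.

S ⇒ SMS ⇒ SMSMS ⇒ MpjMSMS ⇒ zppjMSMS ⇒ zppjKoMSMS ⇒ zppjKSjoMSMS ⇒ zppjpSjoMSMS ⇒ zppjppjoMSMS ⇒ zppjppjozpSMS ⇒ zppjppjozppMS ⇒ zppjppjozppzpS ⇒ zppjppjozppzpp

S ⇒ SMS   [S ::= S M S]
SMS ⇒ SMSMS   [S ::= S M S]
SMSMS ⇒ MpjMSMS   [S ::= M p j]
MpjMSMS ⇒ zppjMSMS   [M ::= z p]
zppjMSMS ⇒ zppjKoMSMS   [M ::= K o M]
zppjKoMSMS ⇒ zppjKSjoMSMS   [K ::= K S j]
zppjKSjoMSMS ⇒ zppjpSjoMSMS   [K ::= p]
zppjpSjoMSMS ⇒ zppjppjoMSMS   [S ::= p]
zppjppjoMSMS ⇒ zppjppjozpSMS   [M ::= z p]
zppjppjozpSMS ⇒ zppjppjozppMS   [S ::= p]
zppjppjozppMS ⇒ zppjppjozppzpS   [M ::= z p]
zppjppjozppzpS ⇒ zppjppjozppzpp   [S ::= p]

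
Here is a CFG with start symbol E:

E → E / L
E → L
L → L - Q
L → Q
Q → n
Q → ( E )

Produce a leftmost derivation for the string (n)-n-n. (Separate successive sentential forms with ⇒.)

E⇒L⇒L-Q⇒L-Q-Q⇒Q-Q-Q⇒(E)-Q-Q⇒(L)-Q-Q⇒(Q)-Q-Q⇒(n)-Q-Q⇒(n)-n-Q⇒(n)-n-n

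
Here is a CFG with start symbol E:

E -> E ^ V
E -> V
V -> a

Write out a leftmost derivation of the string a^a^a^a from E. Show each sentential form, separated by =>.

E => E^V   [E -> E ^ V]
E^V => E^V^V   [E -> E ^ V]
E^V^V => E^V^V^V   [E -> E ^ V]
E^V^V^V => V^V^V^V   [E -> V]
V^V^V^V => a^V^V^V   [V -> a]
a^V^V^V => a^a^V^V   [V -> a]
a^a^V^V => a^a^a^V   [V -> a]
a^a^a^V => a^a^a^a   [V -> a]

E => E^V => E^V^V => E^V^V^V => V^V^V^V => a^V^V^V => a^a^V^V => a^a^a^V => a^a^a^a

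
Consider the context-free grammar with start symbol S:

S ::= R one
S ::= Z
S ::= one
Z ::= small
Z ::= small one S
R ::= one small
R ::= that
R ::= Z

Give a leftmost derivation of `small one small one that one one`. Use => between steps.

S => R one   [S ::= R one]
R one => Z one   [R ::= Z]
Z one => small one S one   [Z ::= small one S]
small one S one => small one Z one   [S ::= Z]
small one Z one => small one small one S one   [Z ::= small one S]
small one small one S one => small one small one R one one   [S ::= R one]
small one small one R one one => small one small one that one one   [R ::= that]

S => R one => Z one => small one S one => small one Z one => small one small one S one => small one small one R one one => small one small one that one one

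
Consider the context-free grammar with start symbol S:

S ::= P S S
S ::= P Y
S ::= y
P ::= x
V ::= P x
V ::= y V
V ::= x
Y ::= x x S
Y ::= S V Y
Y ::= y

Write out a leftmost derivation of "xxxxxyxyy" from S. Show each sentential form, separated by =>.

S => PSS   [S ::= P S S]
PSS => xSS   [P ::= x]
xSS => xPYS   [S ::= P Y]
xPYS => xxYS   [P ::= x]
xxYS => xxxxSS   [Y ::= x x S]
xxxxSS => xxxxPYS   [S ::= P Y]
xxxxPYS => xxxxxYS   [P ::= x]
xxxxxYS => xxxxxSVYS   [Y ::= S V Y]
xxxxxSVYS => xxxxxyVYS   [S ::= y]
xxxxxyVYS => xxxxxyxYS   [V ::= x]
xxxxxyxYS => xxxxxyxyS   [Y ::= y]
xxxxxyxyS => xxxxxyxyy   [S ::= y]

S=>PSS=>xSS=>xPYS=>xxYS=>xxxxSS=>xxxxPYS=>xxxxxYS=>xxxxxSVYS=>xxxxxyVYS=>xxxxxyxYS=>xxxxxyxyS=>xxxxxyxyy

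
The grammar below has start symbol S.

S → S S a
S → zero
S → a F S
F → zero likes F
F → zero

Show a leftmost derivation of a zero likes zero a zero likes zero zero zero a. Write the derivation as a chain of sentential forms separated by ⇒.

S ⇒ S S a ⇒ a F S S a ⇒ a zero likes F S S a ⇒ a zero likes zero S S a ⇒ a zero likes zero a F S S a ⇒ a zero likes zero a zero likes F S S a ⇒ a zero likes zero a zero likes zero S S a ⇒ a zero likes zero a zero likes zero zero S a ⇒ a zero likes zero a zero likes zero zero zero a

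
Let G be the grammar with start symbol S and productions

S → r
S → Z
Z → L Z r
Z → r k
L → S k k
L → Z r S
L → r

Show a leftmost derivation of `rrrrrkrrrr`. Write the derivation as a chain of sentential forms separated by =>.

S => Z   [S → Z]
Z => LZr   [Z → L Z r]
LZr => rZr   [L → r]
rZr => rLZrr   [Z → L Z r]
rLZrr => rrZrr   [L → r]
rrZrr => rrLZrrr   [Z → L Z r]
rrLZrrr => rrrZrrr   [L → r]
rrrZrrr => rrrLZrrrr   [Z → L Z r]
rrrLZrrrr => rrrrZrrrr   [L → r]
rrrrZrrrr => rrrrrkrrrr   [Z → r k]

S => Z => LZr => rZr => rLZrr => rrZrr => rrLZrrr => rrrZrrr => rrrLZrrrr => rrrrZrrrr => rrrrrkrrrr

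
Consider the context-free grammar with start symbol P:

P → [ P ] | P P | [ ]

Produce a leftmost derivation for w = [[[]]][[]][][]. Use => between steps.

P => PP   [P → P P]
PP => PPP   [P → P P]
PPP => [P]PP   [P → [ P ]]
[P]PP => [[P]]PP   [P → [ P ]]
[[P]]PP => [[[]]]PP   [P → [ ]]
[[[]]]PP => [[[]]]PPP   [P → P P]
[[[]]]PPP => [[[]]][P]PP   [P → [ P ]]
[[[]]][P]PP => [[[]]][[]]PP   [P → [ ]]
[[[]]][[]]PP => [[[]]][[]][]P   [P → [ ]]
[[[]]][[]][]P => [[[]]][[]][][]   [P → [ ]]

P => PP => PPP => [P]PP => [[P]]PP => [[[]]]PP => [[[]]]PPP => [[[]]][P]PP => [[[]]][[]]PP => [[[]]][[]][]P => [[[]]][[]][][]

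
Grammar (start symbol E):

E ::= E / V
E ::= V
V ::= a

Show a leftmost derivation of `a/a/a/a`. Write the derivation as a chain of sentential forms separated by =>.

E => E/V   [E ::= E / V]
E/V => E/V/V   [E ::= E / V]
E/V/V => E/V/V/V   [E ::= E / V]
E/V/V/V => V/V/V/V   [E ::= V]
V/V/V/V => a/V/V/V   [V ::= a]
a/V/V/V => a/a/V/V   [V ::= a]
a/a/V/V => a/a/a/V   [V ::= a]
a/a/a/V => a/a/a/a   [V ::= a]

E => E/V => E/V/V => E/V/V/V => V/V/V/V => a/V/V/V => a/a/V/V => a/a/a/V => a/a/a/a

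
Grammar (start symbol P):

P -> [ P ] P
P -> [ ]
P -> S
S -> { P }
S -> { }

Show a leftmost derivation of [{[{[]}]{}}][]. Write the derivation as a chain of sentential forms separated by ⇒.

P ⇒ [P]P ⇒ [S]P ⇒ [{P}]P ⇒ [{[P]P}]P ⇒ [{[S]P}]P ⇒ [{[{P}]P}]P ⇒ [{[{[]}]P}]P ⇒ [{[{[]}]S}]P ⇒ [{[{[]}]{}}]P ⇒ [{[{[]}]{}}][]

P ⇒ [P]P   [P -> [ P ] P]
[P]P ⇒ [S]P   [P -> S]
[S]P ⇒ [{P}]P   [S -> { P }]
[{P}]P ⇒ [{[P]P}]P   [P -> [ P ] P]
[{[P]P}]P ⇒ [{[S]P}]P   [P -> S]
[{[S]P}]P ⇒ [{[{P}]P}]P   [S -> { P }]
[{[{P}]P}]P ⇒ [{[{[]}]P}]P   [P -> [ ]]
[{[{[]}]P}]P ⇒ [{[{[]}]S}]P   [P -> S]
[{[{[]}]S}]P ⇒ [{[{[]}]{}}]P   [S -> { }]
[{[{[]}]{}}]P ⇒ [{[{[]}]{}}][]   [P -> [ ]]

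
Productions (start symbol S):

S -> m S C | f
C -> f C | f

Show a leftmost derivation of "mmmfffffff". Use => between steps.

S => mSC   [S -> m S C]
mSC => mmSCC   [S -> m S C]
mmSCC => mmmSCCC   [S -> m S C]
mmmSCCC => mmmfCCC   [S -> f]
mmmfCCC => mmmffCCC   [C -> f C]
mmmffCCC => mmmfffCCC   [C -> f C]
mmmfffCCC => mmmffffCC   [C -> f]
mmmffffCC => mmmfffffCC   [C -> f C]
mmmfffffCC => mmmffffffC   [C -> f]
mmmffffffC => mmmfffffff   [C -> f]

S=>mSC=>mmSCC=>mmmSCCC=>mmmfCCC=>mmmffCCC=>mmmfffCCC=>mmmffffCC=>mmmfffffCC=>mmmffffffC=>mmmfffffff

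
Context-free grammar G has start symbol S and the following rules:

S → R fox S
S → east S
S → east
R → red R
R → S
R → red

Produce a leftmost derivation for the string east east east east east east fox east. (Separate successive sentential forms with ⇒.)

S ⇒ east S   [S → east S]
east S ⇒ east east S   [S → east S]
east east S ⇒ east east R fox S   [S → R fox S]
east east R fox S ⇒ east east S fox S   [R → S]
east east S fox S ⇒ east east east S fox S   [S → east S]
east east east S fox S ⇒ east east east east S fox S   [S → east S]
east east east east S fox S ⇒ east east east east east S fox S   [S → east S]
east east east east east S fox S ⇒ east east east east east east fox S   [S → east]
east east east east east east fox S ⇒ east east east east east east fox east   [S → east]

S ⇒ east S ⇒ east east S ⇒ east east R fox S ⇒ east east S fox S ⇒ east east east S fox S ⇒ east east east east S fox S ⇒ east east east east east S fox S ⇒ east east east east east east fox S ⇒ east east east east east east fox east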